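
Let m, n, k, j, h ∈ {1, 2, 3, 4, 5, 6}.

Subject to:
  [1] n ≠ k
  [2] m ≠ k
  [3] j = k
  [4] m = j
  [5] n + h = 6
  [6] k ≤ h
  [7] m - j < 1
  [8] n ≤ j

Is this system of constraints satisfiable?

From constraints 3 and 4, m = j = k, so m = k. But constraint 2 says m ≠ k. Contradiction.

Unsatisfiable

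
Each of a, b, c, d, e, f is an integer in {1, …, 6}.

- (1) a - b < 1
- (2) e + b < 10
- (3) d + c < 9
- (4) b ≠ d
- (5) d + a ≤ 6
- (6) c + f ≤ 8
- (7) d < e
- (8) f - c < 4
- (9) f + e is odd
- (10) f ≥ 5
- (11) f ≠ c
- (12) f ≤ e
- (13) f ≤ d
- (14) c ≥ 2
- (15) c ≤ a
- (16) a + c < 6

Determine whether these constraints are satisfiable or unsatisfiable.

Unsatisfiable

From constraints 10 and 13: d ≥ f ≥ 5. From constraints 14 and 15: a ≥ c ≥ 2. Hence d + a ≥ 7. But constraint 5 requires d + a ≤ 6, and 6 < 7. Contradiction.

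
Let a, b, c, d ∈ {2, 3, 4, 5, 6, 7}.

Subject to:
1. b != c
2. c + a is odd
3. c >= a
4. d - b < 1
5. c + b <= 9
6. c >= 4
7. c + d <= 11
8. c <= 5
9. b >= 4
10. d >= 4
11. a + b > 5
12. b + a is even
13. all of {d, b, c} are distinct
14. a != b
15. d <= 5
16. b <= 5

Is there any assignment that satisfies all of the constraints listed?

Constraints 6, 8, 9, 10, 15, and 16 confine each of d, b, c to the 2 values {4, 5}.
Constraint 13 requires all 3 of them to be distinct, but only 2 values are available — impossible by the pigeonhole principle.

Unsatisfiable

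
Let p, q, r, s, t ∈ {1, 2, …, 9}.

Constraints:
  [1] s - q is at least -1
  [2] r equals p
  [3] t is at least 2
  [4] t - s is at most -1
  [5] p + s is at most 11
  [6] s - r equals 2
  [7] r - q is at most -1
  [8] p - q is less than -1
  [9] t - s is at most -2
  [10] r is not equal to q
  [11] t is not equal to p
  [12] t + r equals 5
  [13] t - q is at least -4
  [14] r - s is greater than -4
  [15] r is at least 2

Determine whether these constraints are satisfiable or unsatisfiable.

Try p = 3, q = 5, r = 3, s = 5, t = 2.
Check constraint 1: s - q = 0; constraint 4: t - s = -3; constraint 5: p + s = 8. The remaining constraints are straightforward to verify.

Satisfiable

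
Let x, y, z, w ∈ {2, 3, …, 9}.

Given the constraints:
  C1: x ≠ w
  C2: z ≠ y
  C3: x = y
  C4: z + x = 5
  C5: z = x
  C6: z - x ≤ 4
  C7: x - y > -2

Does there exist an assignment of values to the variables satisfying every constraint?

Unsatisfiable

From constraints 3 and 5, z = x = y, so z = y. But constraint 2 says z ≠ y. Contradiction.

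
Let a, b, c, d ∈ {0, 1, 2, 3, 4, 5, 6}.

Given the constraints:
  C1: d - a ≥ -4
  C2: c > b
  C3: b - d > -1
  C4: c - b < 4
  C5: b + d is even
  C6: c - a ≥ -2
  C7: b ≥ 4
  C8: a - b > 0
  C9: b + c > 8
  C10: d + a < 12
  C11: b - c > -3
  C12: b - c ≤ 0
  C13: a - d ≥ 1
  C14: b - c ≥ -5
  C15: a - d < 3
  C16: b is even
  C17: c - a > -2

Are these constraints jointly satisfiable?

Take a = 5, b = 4, c = 6, d = 4. Then constraint 1: d - a = -1; constraint 3: b - d = 0; constraint 4: c - b = 2, and every other listed constraint is also met.

Satisfiable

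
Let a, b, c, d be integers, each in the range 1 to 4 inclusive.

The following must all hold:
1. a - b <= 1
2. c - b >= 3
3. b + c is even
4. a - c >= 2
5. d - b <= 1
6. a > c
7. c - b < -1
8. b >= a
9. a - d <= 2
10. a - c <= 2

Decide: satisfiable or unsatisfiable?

Unsatisfiable

Constraints 2, 4, 5, and 9 give b − d ≥ -1, d − a ≥ -2, a − c ≥ 2, c − b ≥ 3.
Adding all 4 inequalities: the left sides telescope to 0, and the right sides sum to (-1) + (-2) + 2 + 3 = 2. So 0 ≥ 2, which is false.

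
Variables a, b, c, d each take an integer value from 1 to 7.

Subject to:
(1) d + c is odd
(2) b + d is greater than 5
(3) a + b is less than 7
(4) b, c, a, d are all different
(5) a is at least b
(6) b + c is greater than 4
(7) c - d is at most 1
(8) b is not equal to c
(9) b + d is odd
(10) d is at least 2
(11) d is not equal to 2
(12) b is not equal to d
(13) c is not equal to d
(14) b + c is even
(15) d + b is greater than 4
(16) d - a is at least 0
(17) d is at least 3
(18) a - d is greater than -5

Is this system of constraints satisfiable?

Satisfiable

One satisfying assignment is a = 4, b = 1, c = 5, d = 6.
For the less obvious constraints — constraint 2: b + d = 7; constraint 3: a + b = 5; constraint 6: b + c = 6 — and the others hold by inspection.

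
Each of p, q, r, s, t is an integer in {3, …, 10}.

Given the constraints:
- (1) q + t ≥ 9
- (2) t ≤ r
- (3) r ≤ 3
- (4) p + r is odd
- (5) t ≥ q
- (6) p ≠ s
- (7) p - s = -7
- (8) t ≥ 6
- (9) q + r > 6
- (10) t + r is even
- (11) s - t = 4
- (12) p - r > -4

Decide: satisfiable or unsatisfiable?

From constraint 8: t ≥ 6. From constraints 2 and 3: t ≤ r and r ≤ 3, so t ≤ 3. But 3 < 6, so no value of t works.

Unsatisfiable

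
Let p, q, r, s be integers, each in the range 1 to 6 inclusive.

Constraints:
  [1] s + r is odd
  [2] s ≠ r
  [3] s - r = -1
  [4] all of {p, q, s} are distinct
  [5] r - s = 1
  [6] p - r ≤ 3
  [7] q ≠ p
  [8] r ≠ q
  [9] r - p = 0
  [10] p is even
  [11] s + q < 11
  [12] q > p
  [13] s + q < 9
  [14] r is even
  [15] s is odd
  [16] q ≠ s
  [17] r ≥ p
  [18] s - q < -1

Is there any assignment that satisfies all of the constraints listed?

The assignment p = 4, q = 5, r = 4, s = 3 works:
  constraint 3 holds since s - r = -1.
  constraint 5 holds since r - s = 1.
The rest check out directly.

Satisfiable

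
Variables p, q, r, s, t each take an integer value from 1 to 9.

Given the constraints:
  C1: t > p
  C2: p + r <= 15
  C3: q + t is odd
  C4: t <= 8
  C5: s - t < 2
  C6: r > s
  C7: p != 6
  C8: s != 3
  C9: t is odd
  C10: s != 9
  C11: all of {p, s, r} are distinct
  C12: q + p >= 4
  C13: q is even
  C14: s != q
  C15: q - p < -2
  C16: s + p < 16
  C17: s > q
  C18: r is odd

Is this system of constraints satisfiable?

Satisfiable

Try p = 5, q = 2, r = 9, s = 8, t = 7.
Check constraint 2: p + r = 14; constraint 5: s - t = 1; constraint 12: q + p = 7. The remaining constraints are straightforward to verify.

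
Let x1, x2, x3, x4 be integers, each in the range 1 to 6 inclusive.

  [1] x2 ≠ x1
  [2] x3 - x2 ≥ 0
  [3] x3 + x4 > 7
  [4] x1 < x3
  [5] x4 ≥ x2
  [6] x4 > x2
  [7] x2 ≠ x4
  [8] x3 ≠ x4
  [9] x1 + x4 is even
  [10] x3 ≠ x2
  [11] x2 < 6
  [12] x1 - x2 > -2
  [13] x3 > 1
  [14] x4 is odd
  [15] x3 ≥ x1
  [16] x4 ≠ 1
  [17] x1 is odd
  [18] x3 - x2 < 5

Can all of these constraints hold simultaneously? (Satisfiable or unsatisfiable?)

Satisfiable

The assignment x1 = 3, x2 = 2, x3 = 5, x4 = 3 works:
  constraint 2 holds since x3 - x2 = 3.
  constraint 3 holds since x3 + x4 = 8.
The rest check out directly.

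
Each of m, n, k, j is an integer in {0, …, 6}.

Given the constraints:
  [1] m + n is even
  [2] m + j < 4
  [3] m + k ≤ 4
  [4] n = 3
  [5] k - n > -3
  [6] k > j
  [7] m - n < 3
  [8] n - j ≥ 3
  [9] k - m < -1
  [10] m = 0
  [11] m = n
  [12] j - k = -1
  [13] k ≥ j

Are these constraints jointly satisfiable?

Constraint 10 fixes m = 0 and constraint 4 fixes n = 3, but constraint 11 requires m = n. Since 0 ≠ 3, contradiction.

Unsatisfiable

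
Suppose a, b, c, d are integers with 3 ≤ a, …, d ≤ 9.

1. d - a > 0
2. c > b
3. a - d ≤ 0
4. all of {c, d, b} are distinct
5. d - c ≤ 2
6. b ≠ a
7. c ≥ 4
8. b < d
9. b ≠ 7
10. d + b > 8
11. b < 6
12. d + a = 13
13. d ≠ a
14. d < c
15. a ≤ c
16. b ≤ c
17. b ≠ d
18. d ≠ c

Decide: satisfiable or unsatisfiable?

The assignment a = 5, b = 3, c = 9, d = 8 works:
  constraint 1 holds since d - a = 3.
  constraint 3 holds since a - d = -3.
The rest check out directly.

Satisfiable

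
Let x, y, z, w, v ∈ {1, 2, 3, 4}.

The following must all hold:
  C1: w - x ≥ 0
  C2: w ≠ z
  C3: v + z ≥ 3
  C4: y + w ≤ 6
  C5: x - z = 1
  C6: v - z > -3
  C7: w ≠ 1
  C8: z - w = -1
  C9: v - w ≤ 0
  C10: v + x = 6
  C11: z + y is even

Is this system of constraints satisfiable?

Satisfiable

Setting (x, y, z, w, v) = (4, 1, 3, 4, 2) satisfies everything: constraint 1: w - x = 0; constraint 3: v + z = 5; constraint 4: y + w = 5, and the others follow.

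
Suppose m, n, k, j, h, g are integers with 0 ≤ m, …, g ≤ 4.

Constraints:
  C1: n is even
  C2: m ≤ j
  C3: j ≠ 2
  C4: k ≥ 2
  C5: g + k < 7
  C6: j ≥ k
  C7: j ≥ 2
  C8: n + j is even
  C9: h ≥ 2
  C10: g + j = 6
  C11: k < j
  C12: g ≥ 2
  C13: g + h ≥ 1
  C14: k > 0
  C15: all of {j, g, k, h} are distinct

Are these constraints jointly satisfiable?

Unsatisfiable

Constraints 4, 7, 9, and 12 confine each of j, g, k, h to the 3 values {2, …, 4} (the domain already gives each ≤ 4).
Constraint 15 requires all 4 of them to be distinct, but only 3 values are available — impossible by the pigeonhole principle.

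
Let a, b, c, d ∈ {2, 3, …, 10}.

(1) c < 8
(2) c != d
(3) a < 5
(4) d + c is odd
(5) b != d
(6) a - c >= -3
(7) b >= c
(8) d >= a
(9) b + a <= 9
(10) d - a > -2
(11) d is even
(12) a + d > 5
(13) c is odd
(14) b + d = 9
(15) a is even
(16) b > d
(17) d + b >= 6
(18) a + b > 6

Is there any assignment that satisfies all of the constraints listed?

One satisfying assignment is a = 4, b = 5, c = 5, d = 4.
For the less obvious constraints — constraint 6: a - c = -1; constraint 9: b + a = 9; constraint 10: d - a = 0 — and the others hold by inspection.

Satisfiable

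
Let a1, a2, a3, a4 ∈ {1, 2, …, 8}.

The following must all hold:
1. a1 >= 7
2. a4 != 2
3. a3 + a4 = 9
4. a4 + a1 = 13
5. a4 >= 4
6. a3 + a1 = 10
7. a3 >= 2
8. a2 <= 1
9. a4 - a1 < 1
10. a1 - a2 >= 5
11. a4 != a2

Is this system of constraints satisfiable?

Satisfiable

Try a1 = 7, a2 = 1, a3 = 3, a4 = 6.
Check constraint 3: a3 + a4 = 9; constraint 4: a4 + a1 = 13; constraint 6: a3 + a1 = 10. The remaining constraints are straightforward to verify.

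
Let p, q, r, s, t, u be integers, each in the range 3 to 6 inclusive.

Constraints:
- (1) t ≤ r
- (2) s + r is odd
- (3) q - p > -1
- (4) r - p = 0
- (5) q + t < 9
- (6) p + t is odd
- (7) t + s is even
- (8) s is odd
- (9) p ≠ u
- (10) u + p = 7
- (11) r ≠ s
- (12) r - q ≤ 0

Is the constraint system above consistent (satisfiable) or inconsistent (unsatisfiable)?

Satisfiable

The assignment p = 4, q = 4, r = 4, s = 3, t = 3, u = 3 works:
  constraint 3 holds since q - p = 0.
  constraint 4 holds since r - p = 0.
  constraint 5 holds since q + t = 7.
The rest check out directly.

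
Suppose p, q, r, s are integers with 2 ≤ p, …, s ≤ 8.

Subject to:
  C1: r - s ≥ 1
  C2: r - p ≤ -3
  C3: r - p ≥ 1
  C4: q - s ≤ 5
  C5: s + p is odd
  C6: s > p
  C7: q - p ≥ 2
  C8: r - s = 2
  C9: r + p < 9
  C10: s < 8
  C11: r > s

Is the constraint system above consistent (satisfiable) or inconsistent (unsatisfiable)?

Unsatisfiable

Constraints 1, 2, 4, and 7 give p − r ≥ 3, r − s ≥ 1, s − q ≥ -5, q − p ≥ 2.
Adding all 4 inequalities: the left sides telescope to 0, and the right sides sum to 3 + 1 + (-5) + 2 = 1. So 0 ≥ 1, which is false.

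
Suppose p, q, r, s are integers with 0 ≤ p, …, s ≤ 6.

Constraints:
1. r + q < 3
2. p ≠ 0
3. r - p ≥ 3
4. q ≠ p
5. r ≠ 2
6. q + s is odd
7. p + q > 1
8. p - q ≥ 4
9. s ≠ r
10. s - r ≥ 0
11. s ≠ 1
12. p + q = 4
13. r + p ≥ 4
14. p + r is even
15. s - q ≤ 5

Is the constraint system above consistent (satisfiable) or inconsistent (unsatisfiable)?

Constraints 3, 8, 10, and 15 give q − s ≥ -5, s − r ≥ 0, r − p ≥ 3, p − q ≥ 4.
Adding all 4 inequalities: the left sides telescope to 0, and the right sides sum to (-5) + 0 + 3 + 4 = 2. So 0 ≥ 2, which is false.

Unsatisfiable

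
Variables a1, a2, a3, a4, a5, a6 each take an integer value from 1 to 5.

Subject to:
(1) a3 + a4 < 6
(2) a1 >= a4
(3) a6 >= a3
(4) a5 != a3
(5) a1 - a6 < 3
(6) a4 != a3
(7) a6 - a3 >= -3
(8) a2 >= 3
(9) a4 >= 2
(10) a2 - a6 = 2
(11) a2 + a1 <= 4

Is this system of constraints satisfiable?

Unsatisfiable

From constraint 8: a2 ≥ 3. From constraints 2 and 9: a1 ≥ a4 ≥ 2. Hence a2 + a1 ≥ 5. But constraint 11 requires a2 + a1 ≤ 4, and 4 < 5. Contradiction.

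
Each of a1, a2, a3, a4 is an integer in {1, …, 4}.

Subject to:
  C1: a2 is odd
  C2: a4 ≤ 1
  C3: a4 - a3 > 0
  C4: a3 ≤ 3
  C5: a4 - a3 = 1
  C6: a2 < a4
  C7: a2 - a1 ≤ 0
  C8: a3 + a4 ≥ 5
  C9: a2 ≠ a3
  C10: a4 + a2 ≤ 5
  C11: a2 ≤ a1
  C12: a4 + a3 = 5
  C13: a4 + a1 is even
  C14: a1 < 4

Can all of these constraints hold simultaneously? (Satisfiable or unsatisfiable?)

From constraint 4: a3 ≤ 3. From constraint 2: a4 ≤ 1. Hence a3 + a4 ≤ 4. But constraint 8 requires a3 + a4 ≥ 5, and 5 > 4. Contradiction.

Unsatisfiable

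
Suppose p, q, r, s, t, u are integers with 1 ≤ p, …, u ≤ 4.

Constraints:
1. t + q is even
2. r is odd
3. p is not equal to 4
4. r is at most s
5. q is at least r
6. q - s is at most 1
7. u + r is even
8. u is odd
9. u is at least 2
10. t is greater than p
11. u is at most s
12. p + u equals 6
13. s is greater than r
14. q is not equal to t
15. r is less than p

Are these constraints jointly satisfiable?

Satisfiable

The assignment p = 3, q = 2, r = 1, s = 3, t = 4, u = 3 works:
  constraint 1 holds since t + q = 6 is even.
  constraint 6 holds since q - s = -1.
  constraint 12 holds since p + u = 6.
The rest check out directly.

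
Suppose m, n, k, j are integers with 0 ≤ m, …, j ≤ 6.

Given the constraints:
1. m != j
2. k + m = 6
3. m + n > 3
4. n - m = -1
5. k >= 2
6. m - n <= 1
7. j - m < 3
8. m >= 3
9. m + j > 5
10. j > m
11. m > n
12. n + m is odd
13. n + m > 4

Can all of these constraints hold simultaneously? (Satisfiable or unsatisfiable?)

Satisfiable

Try m = 3, n = 2, k = 3, j = 4.
Check constraint 2: k + m = 6; constraint 3: m + n = 5. The remaining constraints are straightforward to verify.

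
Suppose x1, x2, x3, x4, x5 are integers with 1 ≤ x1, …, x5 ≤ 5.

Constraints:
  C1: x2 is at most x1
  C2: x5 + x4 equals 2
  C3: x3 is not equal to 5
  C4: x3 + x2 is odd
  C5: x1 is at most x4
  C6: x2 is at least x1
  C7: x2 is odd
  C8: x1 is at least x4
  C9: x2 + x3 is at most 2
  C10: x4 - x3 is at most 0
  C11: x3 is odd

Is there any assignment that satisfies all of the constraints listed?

Constraint 11 makes x3 odd and constraint 7 makes x2 odd, so x3 + x2 must be even. Constraint 4 says x3 + x2 is odd — contradiction.

Unsatisfiable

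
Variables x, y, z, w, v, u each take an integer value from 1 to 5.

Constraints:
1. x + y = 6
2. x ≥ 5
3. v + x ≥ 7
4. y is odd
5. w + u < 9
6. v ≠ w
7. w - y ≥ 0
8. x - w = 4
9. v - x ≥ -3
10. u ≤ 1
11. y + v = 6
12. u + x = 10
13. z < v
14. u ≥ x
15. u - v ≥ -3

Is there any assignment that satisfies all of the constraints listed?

From constraints 2 and 14: u ≥ x and x ≥ 5, so u ≥ 5. From constraint 10: u ≤ 1. But 1 < 5, so no value of u works.

Unsatisfiable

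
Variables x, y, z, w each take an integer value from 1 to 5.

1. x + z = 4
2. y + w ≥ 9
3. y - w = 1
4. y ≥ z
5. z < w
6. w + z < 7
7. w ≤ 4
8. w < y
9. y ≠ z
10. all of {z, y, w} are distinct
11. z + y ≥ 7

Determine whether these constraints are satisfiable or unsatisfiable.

Try x = 2, y = 5, z = 2, w = 4.
Check constraint 1: x + z = 4; constraint 2: y + w = 9; constraint 3: y - w = 1. The remaining constraints are straightforward to verify.

Satisfiable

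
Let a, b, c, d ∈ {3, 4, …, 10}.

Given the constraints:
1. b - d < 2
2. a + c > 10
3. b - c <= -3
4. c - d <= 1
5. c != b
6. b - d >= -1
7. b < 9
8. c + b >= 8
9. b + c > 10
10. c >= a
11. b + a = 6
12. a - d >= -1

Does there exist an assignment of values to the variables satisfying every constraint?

Constraints 3, 4, and 6 give d − c ≥ -1, c − b ≥ 3, b − d ≥ -1.
Adding all 3 inequalities: the left sides telescope to 0, and the right sides sum to (-1) + 3 + (-1) = 1. So 0 ≥ 1, which is false.

Unsatisfiable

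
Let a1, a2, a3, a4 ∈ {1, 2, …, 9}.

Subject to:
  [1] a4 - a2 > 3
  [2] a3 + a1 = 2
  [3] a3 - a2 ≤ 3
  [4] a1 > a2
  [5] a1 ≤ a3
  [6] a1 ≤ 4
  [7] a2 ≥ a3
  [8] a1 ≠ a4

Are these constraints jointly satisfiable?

Unsatisfiable

Constraints 4, 5, and 7 give a2 < a1, a1 ≤ a3, a3 ≤ a2. Chaining: a2 < a1 ≤ a3 ≤ a2, which forces a2 < a2 — impossible.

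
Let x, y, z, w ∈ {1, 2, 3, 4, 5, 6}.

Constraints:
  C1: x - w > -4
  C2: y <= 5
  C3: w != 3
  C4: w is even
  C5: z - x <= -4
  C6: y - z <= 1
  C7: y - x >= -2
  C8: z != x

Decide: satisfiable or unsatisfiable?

Unsatisfiable

Constraints 5, 6, and 7 give z − y ≥ -1, y − x ≥ -2, x − z ≥ 4.
Adding all 3 inequalities: the left sides telescope to 0, and the right sides sum to (-1) + (-2) + 4 = 1. So 0 ≥ 1, which is false.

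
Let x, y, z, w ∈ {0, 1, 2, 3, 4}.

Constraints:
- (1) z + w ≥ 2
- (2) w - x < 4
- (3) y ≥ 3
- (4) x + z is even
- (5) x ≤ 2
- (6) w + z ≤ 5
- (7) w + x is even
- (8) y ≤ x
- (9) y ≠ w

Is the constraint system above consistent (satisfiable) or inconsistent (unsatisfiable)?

From constraints 3 and 8: x ≥ y and y ≥ 3, so x ≥ 3. From constraint 5: x ≤ 2. But 2 < 3, so no value of x works.

Unsatisfiable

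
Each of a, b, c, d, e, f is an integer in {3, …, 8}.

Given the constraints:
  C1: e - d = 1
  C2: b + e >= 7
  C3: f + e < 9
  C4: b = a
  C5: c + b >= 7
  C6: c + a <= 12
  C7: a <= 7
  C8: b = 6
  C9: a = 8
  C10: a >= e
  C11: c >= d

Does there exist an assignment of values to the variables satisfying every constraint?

Constraint 8 fixes b = 6 and constraint 9 fixes a = 8, but constraint 4 requires b = a. Since 6 ≠ 8, contradiction.

Unsatisfiable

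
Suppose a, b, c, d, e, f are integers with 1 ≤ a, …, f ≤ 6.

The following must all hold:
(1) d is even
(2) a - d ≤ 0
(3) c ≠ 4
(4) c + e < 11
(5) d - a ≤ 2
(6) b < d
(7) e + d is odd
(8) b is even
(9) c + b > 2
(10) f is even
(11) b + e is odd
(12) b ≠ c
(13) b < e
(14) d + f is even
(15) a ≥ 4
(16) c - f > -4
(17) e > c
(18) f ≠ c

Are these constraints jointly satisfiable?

Satisfiable

The assignment a = 6, b = 2, c = 3, d = 6, e = 5, f = 4 works:
  constraint 2 holds since a - d = 0.
  constraint 4 holds since c + e = 8.
The rest check out directly.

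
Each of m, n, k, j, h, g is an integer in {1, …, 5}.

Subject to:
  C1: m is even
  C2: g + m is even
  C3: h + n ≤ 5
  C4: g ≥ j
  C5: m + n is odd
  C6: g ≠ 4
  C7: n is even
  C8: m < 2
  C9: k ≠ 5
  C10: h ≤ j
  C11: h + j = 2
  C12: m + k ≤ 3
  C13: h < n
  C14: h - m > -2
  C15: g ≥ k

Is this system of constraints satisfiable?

Unsatisfiable

Constraint 1 makes m even and constraint 7 makes n even, so m + n must be even. Constraint 5 says m + n is odd — contradiction.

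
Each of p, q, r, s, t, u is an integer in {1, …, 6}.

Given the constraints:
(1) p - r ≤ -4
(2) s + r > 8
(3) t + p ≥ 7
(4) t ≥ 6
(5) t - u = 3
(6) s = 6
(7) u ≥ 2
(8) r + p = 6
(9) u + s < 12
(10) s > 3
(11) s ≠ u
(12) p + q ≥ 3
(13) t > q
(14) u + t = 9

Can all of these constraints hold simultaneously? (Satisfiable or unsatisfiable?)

Take p = 1, q = 2, r = 5, s = 6, t = 6, u = 3. Then constraint 1: p - r = -4; constraint 2: s + r = 11; constraint 3: t + p = 7, and every other listed constraint is also met.

Satisfiable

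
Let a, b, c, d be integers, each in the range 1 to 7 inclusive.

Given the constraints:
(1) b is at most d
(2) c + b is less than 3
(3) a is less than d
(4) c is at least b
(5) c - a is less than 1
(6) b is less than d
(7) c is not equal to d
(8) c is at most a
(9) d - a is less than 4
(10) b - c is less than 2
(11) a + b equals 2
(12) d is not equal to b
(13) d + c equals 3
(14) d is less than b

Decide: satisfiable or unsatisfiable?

Unsatisfiable

Constraints 3, 4, 8, and 14 give b ≤ c, c ≤ a, a < d, d < b. Chaining: b ≤ c ≤ a < d < b, which forces b < b — impossible.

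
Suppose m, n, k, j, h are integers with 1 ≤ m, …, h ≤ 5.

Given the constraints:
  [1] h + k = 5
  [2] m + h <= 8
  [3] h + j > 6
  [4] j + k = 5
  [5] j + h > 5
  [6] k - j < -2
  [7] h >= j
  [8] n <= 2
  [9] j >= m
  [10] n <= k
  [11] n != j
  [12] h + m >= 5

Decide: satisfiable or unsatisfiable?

Satisfiable

Setting (m, n, k, j, h) = (1, 1, 1, 4, 4) satisfies everything: constraint 1: h + k = 5; constraint 2: m + h = 5, and the others follow.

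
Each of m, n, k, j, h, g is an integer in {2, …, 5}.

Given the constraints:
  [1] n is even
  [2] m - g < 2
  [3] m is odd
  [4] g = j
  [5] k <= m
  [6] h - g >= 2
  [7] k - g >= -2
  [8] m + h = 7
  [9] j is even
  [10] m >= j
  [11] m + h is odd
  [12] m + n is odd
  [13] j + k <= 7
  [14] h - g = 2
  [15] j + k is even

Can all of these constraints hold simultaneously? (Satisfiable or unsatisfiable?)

Satisfiable

One satisfying assignment is m = 3, n = 2, k = 2, j = 2, h = 4, g = 2.
For the less obvious constraints — constraint 2: m - g = 1; constraint 6: h - g = 2 — and the others hold by inspection.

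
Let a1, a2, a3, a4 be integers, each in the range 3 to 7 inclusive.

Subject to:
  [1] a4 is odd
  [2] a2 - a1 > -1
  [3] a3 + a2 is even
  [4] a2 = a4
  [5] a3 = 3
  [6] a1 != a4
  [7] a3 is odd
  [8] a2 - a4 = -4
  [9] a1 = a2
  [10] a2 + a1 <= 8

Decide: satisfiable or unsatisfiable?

Unsatisfiable

From constraints 4 and 9, a1 = a2 = a4, so a1 = a4. But constraint 6 says a1 ≠ a4. Contradiction.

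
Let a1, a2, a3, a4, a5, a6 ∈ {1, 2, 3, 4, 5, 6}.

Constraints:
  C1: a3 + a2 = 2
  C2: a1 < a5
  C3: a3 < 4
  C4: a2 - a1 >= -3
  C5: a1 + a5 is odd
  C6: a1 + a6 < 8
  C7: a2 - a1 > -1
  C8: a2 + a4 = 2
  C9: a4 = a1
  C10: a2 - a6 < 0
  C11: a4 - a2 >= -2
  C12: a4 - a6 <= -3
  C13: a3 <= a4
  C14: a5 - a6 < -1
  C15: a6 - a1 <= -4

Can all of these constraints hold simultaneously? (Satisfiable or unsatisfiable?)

Constraints 4, 11, 12, and 15 give a4 − a2 ≥ -2, a2 − a1 ≥ -3, a1 − a6 ≥ 4, a6 − a4 ≥ 3.
Adding all 4 inequalities: the left sides telescope to 0, and the right sides sum to (-2) + (-3) + 4 + 3 = 2. So 0 ≥ 2, which is false.

Unsatisfiable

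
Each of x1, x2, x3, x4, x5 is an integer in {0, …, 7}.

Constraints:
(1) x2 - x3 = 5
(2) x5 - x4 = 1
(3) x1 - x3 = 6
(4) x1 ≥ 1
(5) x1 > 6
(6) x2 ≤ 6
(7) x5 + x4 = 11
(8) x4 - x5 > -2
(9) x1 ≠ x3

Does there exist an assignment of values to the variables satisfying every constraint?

One satisfying assignment is x1 = 7, x2 = 6, x3 = 1, x4 = 5, x5 = 6.
For the less obvious constraints — constraint 1: x2 - x3 = 5; constraint 2: x5 - x4 = 1; constraint 3: x1 - x3 = 6 — and the others hold by inspection.

Satisfiable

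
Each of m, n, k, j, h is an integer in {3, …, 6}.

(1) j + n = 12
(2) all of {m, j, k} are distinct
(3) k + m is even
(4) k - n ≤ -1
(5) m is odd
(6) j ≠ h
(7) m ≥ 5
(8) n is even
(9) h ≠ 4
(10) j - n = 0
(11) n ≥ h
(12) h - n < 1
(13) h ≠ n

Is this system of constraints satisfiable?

Try m = 5, n = 6, k = 3, j = 6, h = 5.
Check constraint 1: j + n = 12; constraint 4: k - n = -3; constraint 10: j - n = 0. The remaining constraints are straightforward to verify.

Satisfiable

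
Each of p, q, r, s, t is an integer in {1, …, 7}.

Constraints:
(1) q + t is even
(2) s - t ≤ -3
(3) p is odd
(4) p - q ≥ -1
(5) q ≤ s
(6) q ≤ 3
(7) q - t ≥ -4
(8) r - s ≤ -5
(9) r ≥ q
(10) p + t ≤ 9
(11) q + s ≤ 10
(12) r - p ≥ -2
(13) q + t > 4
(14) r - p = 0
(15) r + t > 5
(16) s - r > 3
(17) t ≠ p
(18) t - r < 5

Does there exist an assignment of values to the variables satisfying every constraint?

Constraints 2, 4, 7, 8, and 12 give q − t ≥ -4, t − s ≥ 3, s − r ≥ 5, r − p ≥ -2, p − q ≥ -1.
Adding all 5 inequalities: the left sides telescope to 0, and the right sides sum to (-4) + 3 + 5 + (-2) + (-1) = 1. So 0 ≥ 1, which is false.

Unsatisfiable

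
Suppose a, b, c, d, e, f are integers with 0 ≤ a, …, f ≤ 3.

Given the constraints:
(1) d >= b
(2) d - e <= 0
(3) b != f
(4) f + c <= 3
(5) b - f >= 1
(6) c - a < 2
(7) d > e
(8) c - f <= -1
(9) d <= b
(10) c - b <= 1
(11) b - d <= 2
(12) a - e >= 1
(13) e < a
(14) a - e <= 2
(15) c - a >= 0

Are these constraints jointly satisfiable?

Unsatisfiable

Constraints 2, 5, 8, 11, 12, and 15 give d − b ≥ -2, b − f ≥ 1, f − c ≥ 1, c − a ≥ 0, a − e ≥ 1, e − d ≥ 0.
Adding all 6 inequalities: the left sides telescope to 0, and the right sides sum to (-2) + 1 + 1 + 0 + 1 + 0 = 1. So 0 ≥ 1, which is false.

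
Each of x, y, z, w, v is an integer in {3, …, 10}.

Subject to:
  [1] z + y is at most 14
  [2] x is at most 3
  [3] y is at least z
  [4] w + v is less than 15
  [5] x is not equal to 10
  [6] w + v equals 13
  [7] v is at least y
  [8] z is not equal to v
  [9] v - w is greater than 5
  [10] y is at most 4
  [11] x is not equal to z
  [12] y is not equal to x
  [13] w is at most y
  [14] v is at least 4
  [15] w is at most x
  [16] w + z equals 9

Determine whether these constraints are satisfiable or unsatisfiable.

From constraints 2 and 15: w ≤ x ≤ 3. From constraints 3 and 10: z ≤ y ≤ 4. Hence w + z ≤ 7. But constraint 16 requires w + z = 9, and 9 > 7. Contradiction.

Unsatisfiable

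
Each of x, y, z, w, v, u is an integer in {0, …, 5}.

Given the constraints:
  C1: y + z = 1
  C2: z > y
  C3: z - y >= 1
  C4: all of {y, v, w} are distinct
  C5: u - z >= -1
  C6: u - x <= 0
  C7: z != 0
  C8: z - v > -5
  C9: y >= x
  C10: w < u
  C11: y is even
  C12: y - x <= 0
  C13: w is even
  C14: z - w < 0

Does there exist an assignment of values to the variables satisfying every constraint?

Unsatisfiable

Constraints 2, 6, 9, 10, and 14 give u ≤ x, x ≤ y, y < z, z < w, w < u. Chaining: u ≤ x ≤ y < z < w < u, which forces u < u — impossible.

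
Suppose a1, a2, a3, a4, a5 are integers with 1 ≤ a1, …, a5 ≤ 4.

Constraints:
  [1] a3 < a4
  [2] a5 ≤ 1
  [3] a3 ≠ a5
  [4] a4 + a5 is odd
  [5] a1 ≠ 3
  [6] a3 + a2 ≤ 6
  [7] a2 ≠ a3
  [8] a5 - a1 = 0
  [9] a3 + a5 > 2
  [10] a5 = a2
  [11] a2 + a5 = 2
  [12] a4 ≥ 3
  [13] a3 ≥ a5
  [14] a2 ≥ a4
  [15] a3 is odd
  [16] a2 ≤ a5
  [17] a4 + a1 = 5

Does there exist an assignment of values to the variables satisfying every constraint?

From constraints 12 and 14: a2 ≥ a4 and a4 ≥ 3, so a2 ≥ 3. From constraints 2 and 16: a2 ≤ a5 and a5 ≤ 1, so a2 ≤ 1. But 1 < 3, so no value of a2 works.

Unsatisfiable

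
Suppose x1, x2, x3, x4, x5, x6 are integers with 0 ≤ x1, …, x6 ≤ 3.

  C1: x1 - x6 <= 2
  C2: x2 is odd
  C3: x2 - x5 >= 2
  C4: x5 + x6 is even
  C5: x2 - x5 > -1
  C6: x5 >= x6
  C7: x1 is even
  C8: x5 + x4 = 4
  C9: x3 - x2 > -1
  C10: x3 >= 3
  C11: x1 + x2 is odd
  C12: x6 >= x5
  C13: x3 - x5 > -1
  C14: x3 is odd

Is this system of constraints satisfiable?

Satisfiable

The assignment x1 = 2, x2 = 3, x3 = 3, x4 = 3, x5 = 1, x6 = 1 works:
  constraint 1 holds since x1 - x6 = 1.
  constraint 3 holds since x2 - x5 = 2.
  constraint 5 holds since x2 - x5 = 2.
The rest check out directly.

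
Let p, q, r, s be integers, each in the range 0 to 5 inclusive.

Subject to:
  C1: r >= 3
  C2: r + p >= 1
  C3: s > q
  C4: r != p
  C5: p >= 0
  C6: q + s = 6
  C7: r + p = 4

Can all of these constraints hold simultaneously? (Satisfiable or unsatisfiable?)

Satisfiable

One satisfying assignment is p = 0, q = 2, r = 4, s = 4.
For the less obvious constraints — constraint 2: r + p = 4; constraint 6: q + s = 6 — and the others hold by inspection.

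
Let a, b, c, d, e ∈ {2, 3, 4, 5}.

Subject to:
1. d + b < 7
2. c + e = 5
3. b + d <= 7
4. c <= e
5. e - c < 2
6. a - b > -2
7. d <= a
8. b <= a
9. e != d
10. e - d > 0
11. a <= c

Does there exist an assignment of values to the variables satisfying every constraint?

The assignment a = 2, b = 2, c = 2, d = 2, e = 3 works:
  constraint 1 holds since d + b = 4.
  constraint 2 holds since c + e = 5.
  constraint 3 holds since b + d = 4.
The rest check out directly.

Satisfiable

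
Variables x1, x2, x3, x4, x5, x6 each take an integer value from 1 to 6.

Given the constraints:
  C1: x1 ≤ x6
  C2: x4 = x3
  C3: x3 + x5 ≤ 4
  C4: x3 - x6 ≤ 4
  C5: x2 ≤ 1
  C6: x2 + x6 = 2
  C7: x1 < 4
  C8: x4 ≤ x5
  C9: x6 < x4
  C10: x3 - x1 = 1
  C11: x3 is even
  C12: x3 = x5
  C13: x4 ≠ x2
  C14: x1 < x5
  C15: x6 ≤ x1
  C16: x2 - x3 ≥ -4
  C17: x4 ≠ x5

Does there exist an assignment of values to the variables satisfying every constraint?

From constraints 2 and 12, x4 = x3 = x5, so x4 = x5. But constraint 17 says x4 ≠ x5. Contradiction.

Unsatisfiable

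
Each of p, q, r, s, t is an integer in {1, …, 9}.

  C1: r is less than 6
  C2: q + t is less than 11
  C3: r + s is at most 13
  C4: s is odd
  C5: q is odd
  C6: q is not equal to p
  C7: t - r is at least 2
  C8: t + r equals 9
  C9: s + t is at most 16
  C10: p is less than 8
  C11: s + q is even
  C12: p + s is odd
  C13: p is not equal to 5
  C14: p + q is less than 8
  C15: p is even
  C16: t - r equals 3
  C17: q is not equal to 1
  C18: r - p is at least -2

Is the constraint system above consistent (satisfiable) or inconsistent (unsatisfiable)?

Satisfiable

The assignment p = 2, q = 3, r = 3, s = 9, t = 6 works:
  constraint 2 holds since q + t = 9.
  constraint 3 holds since r + s = 12.
The rest check out directly.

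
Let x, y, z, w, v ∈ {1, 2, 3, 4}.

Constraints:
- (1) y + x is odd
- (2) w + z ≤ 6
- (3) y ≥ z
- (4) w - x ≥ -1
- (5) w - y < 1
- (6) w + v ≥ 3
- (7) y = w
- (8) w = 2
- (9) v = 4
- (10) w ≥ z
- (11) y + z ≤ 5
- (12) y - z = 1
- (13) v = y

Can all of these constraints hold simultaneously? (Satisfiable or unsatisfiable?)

Unsatisfiable

Constraint 9 fixes v = 4 and constraint 8 fixes w = 2. Constraints 7 and 13 give v = y = w, so v = w. But 4 ≠ 2 — contradiction.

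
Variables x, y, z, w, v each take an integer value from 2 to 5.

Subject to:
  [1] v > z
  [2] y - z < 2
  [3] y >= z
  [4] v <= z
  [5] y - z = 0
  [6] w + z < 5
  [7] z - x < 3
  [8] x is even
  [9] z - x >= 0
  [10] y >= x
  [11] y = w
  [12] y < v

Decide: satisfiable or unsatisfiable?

Unsatisfiable

Constraints 3, 4, and 12 give y < v, v ≤ z, z ≤ y. Chaining: y < v ≤ z ≤ y, which forces y < y — impossible.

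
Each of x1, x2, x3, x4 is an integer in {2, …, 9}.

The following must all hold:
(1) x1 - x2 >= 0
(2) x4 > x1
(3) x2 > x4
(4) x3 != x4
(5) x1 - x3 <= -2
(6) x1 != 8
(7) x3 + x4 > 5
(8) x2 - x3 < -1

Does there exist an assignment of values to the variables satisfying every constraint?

Constraints 1, 2, and 3 give x2 ≤ x1, x1 < x4, x4 < x2. Chaining: x2 ≤ x1 < x4 < x2, which forces x2 < x2 — impossible.

Unsatisfiable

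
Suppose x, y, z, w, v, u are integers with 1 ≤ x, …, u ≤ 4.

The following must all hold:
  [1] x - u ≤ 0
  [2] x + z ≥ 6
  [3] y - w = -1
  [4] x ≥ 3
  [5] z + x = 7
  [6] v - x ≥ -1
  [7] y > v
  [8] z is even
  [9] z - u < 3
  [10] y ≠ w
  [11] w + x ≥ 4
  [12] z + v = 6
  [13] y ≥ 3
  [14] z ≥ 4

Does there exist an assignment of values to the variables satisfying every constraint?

The assignment x = 3, y = 3, z = 4, w = 4, v = 2, u = 4 works:
  constraint 1 holds since x - u = -1.
  constraint 2 holds since x + z = 7.
  constraint 3 holds since y - w = -1.
The rest check out directly.

Satisfiable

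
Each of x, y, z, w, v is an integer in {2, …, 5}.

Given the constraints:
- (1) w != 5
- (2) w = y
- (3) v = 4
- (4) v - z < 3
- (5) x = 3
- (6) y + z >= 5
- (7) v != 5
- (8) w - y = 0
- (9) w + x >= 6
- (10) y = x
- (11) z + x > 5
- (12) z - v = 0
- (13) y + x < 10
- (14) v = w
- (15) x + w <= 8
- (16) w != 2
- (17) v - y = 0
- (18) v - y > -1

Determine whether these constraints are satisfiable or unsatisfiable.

Unsatisfiable

Constraint 3 fixes v = 4 and constraint 5 fixes x = 3. Constraints 2, 10, and 14 give v = w = y = x, so v = x. But 4 ≠ 3 — contradiction.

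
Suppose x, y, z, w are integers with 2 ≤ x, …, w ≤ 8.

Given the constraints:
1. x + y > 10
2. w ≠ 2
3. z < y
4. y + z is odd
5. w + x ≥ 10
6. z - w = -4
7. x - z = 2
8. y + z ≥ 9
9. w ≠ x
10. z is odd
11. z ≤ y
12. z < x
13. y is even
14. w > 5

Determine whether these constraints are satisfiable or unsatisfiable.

The assignment x = 5, y = 8, z = 3, w = 7 works:
  constraint 1 holds since x + y = 13.
  constraint 5 holds since w + x = 12.
The rest check out directly.

Satisfiable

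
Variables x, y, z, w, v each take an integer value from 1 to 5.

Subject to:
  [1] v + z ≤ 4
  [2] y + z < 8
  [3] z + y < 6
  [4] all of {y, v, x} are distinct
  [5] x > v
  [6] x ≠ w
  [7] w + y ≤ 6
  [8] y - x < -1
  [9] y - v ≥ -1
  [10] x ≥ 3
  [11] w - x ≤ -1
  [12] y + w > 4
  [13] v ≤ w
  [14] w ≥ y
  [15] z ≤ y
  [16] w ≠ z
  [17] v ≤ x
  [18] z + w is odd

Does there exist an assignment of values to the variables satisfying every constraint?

One satisfying assignment is x = 5, y = 3, z = 2, w = 3, v = 2.
For the less obvious constraints — constraint 1: v + z = 4; constraint 2: y + z = 5; constraint 3: z + y = 5 — and the others hold by inspection.

Satisfiable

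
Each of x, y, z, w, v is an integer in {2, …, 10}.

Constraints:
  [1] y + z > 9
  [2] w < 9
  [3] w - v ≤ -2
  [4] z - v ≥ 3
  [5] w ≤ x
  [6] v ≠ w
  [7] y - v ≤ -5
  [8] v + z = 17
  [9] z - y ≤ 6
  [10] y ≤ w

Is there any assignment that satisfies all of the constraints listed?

Constraints 4, 7, and 9 give y − z ≥ -6, z − v ≥ 3, v − y ≥ 5.
Adding all 3 inequalities: the left sides telescope to 0, and the right sides sum to (-6) + 3 + 5 = 2. So 0 ≥ 2, which is false.

Unsatisfiable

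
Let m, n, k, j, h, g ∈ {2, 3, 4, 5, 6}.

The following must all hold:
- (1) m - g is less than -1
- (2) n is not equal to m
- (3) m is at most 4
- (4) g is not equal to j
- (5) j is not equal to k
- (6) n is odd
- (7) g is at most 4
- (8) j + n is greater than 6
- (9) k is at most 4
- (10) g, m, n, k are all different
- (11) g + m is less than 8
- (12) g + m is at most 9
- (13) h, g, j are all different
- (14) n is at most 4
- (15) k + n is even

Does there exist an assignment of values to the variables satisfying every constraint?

Constraints 3, 7, 9, and 14 confine each of g, m, n, k to the 3 values {2, …, 4} (the domain already gives each ≥ 2).
Constraint 10 requires all 4 of them to be distinct, but only 3 values are available — impossible by the pigeonhole principle.

Unsatisfiable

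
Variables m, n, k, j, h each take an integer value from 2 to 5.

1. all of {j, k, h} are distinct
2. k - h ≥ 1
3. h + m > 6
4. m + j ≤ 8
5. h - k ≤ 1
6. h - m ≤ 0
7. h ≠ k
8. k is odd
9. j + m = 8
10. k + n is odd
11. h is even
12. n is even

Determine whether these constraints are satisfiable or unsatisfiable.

Take m = 5, n = 4, k = 5, j = 3, h = 4. Then constraint 2: k - h = 1; constraint 3: h + m = 9; constraint 4: m + j = 8, and every other listed constraint is also met.

Satisfiable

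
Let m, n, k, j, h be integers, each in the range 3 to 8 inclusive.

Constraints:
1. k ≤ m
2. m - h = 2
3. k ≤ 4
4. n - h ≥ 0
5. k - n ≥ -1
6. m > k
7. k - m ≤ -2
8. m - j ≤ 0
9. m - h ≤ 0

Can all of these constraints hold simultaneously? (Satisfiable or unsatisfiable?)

Unsatisfiable

Constraints 4, 5, 7, and 9 give n − h ≥ 0, h − m ≥ 0, m − k ≥ 2, k − n ≥ -1.
Adding all 4 inequalities: the left sides telescope to 0, and the right sides sum to 0 + 0 + 2 + (-1) = 1. So 0 ≥ 1, which is false.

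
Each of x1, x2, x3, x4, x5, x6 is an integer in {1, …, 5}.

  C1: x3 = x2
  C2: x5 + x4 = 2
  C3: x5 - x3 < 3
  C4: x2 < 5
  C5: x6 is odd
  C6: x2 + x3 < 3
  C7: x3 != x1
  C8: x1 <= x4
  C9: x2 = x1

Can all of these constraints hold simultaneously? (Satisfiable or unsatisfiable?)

Unsatisfiable

From constraints 1 and 9, x3 = x2 = x1, so x3 = x1. But constraint 7 says x3 ≠ x1. Contradiction.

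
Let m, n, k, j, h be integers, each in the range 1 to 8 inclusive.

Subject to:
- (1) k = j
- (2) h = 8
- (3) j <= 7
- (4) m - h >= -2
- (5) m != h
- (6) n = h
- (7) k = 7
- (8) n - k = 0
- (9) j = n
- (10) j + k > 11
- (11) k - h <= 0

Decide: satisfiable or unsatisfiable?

Unsatisfiable

Constraint 7 fixes k = 7 and constraint 2 fixes h = 8. Constraints 1, 6, and 9 give k = j = n = h, so k = h. But 7 ≠ 8 — contradiction.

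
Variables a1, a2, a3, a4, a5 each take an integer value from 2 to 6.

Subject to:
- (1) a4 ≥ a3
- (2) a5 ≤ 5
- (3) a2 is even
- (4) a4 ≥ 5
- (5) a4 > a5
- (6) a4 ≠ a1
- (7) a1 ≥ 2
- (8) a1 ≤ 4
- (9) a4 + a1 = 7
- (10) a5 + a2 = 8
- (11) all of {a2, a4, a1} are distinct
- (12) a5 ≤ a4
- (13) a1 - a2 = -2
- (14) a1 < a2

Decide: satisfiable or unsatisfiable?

Try a1 = 2, a2 = 4, a3 = 2, a4 = 5, a5 = 4.
Check constraint 9: a4 + a1 = 7; constraint 10: a5 + a2 = 8; constraint 13: a1 - a2 = -2. The remaining constraints are straightforward to verify.

Satisfiable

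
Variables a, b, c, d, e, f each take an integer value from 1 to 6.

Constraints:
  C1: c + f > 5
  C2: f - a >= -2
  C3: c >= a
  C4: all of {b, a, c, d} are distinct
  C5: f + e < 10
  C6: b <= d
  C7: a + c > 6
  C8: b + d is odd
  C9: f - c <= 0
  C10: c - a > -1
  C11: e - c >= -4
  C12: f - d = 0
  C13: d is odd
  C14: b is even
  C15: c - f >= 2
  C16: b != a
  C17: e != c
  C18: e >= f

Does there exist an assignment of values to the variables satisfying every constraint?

Setting (a, b, c, d, e, f) = (4, 2, 5, 3, 4, 3) satisfies everything: constraint 1: c + f = 8; constraint 2: f - a = -1; constraint 5: f + e = 7, and the others follow.

Satisfiable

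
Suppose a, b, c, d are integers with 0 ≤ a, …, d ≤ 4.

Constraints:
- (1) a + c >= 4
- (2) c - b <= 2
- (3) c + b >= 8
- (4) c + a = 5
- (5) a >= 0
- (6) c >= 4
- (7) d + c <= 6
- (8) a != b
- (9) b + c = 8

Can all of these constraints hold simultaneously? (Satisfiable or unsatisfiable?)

One satisfying assignment is a = 1, b = 4, c = 4, d = 1.
For the less obvious constraints — constraint 1: a + c = 5; constraint 2: c - b = 0 — and the others hold by inspection.

Satisfiable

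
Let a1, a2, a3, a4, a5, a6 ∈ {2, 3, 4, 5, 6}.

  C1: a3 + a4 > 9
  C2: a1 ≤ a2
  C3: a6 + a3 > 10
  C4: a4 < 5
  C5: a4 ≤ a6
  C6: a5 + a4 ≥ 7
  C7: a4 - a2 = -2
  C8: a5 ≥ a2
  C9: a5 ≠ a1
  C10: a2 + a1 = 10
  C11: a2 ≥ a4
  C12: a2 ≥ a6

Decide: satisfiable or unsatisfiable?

The assignment a1 = 4, a2 = 6, a3 = 6, a4 = 4, a5 = 6, a6 = 5 works:
  constraint 1 holds since a3 + a4 = 10.
  constraint 3 holds since a6 + a3 = 11.
  constraint 6 holds since a5 + a4 = 10.
The rest check out directly.

Satisfiable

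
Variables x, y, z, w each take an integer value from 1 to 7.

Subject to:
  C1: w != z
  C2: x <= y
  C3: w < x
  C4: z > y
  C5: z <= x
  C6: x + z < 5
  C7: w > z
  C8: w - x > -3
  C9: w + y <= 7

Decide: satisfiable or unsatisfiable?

Constraints 2, 3, 4, and 7 give z < w, w < x, x ≤ y, y < z. Chaining: z < w < x ≤ y < z, which forces z < z — impossible.

Unsatisfiable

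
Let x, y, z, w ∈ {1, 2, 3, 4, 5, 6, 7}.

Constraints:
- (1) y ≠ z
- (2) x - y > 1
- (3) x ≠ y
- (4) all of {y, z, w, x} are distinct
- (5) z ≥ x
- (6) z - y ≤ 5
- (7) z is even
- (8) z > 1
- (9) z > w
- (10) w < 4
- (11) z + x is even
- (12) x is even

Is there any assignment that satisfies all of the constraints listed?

Satisfiable

One satisfying assignment is x = 4, y = 1, z = 6, w = 2.
For the less obvious constraints — constraint 2: x - y = 3; constraint 4: values 1, 6, 2, 4 are distinct; constraint 6: z - y = 5 — and the others hold by inspection.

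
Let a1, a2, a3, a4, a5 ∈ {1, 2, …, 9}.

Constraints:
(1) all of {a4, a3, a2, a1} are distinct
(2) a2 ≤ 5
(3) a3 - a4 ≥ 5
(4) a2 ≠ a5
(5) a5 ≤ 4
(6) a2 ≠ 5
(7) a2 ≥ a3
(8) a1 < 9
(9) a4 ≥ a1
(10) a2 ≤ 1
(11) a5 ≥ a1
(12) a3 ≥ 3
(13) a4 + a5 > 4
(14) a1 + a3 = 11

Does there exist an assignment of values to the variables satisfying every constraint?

Unsatisfiable

From constraints 5 and 11: a1 ≤ a5 ≤ 4. From constraints 2 and 7: a3 ≤ a2 ≤ 5. Hence a1 + a3 ≤ 9. But constraint 14 requires a1 + a3 = 11, and 11 > 9. Contradiction.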